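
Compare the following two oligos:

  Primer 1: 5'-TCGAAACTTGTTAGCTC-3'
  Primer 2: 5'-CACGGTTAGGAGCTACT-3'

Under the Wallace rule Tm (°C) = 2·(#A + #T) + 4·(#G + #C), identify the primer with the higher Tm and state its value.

Primer 2, 52°C

Primer 1: A+T=10, G+C=7 → Tm = 2(10)+4(7) = 48°C
Primer 2: A+T=8, G+C=9 → Tm = 2(8)+4(9) = 52°C
48°C vs 52°C → primer 2 is higher.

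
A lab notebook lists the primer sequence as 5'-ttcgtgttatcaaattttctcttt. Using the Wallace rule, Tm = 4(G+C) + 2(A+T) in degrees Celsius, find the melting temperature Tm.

60°C

Scanning the sequence gives C=4, A=4, G=2, T=14.
So N_AT = 18 and N_GC = 6.
Tm = 2×18 + 4×6 = 60°C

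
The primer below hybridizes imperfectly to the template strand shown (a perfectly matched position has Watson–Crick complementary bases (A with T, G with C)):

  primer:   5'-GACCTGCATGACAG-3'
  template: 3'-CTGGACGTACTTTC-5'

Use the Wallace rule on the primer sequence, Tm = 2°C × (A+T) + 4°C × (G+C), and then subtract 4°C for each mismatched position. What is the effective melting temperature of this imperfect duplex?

40°C

Primer base counts: A=4, T=2, G=4, C=4 → A+T=6, G+C=8
Perfect-match Tm = 2(6) + 4(8) = 12 + 32 = 44°C
Mismatches (positions where the bases are not complementary): 1 (at position 12)
Effective Tm = 44 − 1×4 = 44 − 4 = 40°C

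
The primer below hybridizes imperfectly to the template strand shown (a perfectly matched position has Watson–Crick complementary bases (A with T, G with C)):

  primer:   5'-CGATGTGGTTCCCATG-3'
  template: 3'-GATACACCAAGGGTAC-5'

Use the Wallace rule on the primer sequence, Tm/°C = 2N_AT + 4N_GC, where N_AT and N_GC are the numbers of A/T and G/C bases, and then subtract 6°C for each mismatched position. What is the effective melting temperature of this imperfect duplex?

44°C

Primer base counts: A=2, T=5, G=5, C=4 → A+T=7, G+C=9
Perfect-match Tm = 2(7) + 4(9) = 14 + 36 = 50°C
Mismatches (positions where the bases are not complementary): 1 (at position 2)
Effective Tm = 50 − 1×6 = 50 − 6 = 44°C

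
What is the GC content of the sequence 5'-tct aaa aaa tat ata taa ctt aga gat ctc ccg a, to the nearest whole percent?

26%

Base counts: A=15, G=3, T=10, C=6
G+C = 3 + 6 = 9 out of 34 bases
%GC = 9/34 × 100 = 26.47% ≈ 26%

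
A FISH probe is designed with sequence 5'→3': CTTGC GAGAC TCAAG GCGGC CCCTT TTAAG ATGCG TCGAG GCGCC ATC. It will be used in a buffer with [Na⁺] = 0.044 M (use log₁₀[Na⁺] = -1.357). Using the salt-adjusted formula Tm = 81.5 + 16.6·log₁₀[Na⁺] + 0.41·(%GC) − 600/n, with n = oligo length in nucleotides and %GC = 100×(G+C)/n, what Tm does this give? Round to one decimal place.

71.2°C

Length n = 48. A=9, G=14, T=10, C=15
G+C = 29, so %GC = 29/48 × 100 = 60.417%
Salt term: 16.6 × (-1.357) = -22.526
GC term: 0.41 × 60.417 = 24.771; length term: −600/48 = −12.5
Tm = 81.5 + (-22.526) + 24.771 − 12.5 = 71.245 → 71.2°C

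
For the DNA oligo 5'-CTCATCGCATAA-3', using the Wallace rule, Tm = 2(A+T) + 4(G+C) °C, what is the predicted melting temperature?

Base counts: G=1, C=4, T=3, A=4
AT pairs contribute 7, GC pairs contribute 5.
Tm = 2×7 + 4×5 = 34°C

34°C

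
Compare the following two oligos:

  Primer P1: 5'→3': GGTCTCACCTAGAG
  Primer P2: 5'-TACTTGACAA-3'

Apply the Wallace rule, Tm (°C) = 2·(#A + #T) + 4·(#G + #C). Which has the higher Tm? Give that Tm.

Primer P1: A+T=6, G+C=8 → Tm = 2(6)+4(8) = 44°C
Primer P2: A+T=7, G+C=3 → Tm = 2(7)+4(3) = 26°C
44°C vs 26°C → primer P1 is higher.

Primer P1, 44°C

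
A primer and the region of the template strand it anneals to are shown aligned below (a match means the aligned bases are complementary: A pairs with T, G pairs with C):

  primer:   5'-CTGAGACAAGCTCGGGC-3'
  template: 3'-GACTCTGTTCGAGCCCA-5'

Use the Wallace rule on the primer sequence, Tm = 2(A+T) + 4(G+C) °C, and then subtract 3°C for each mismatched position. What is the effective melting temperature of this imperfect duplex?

53°C

Primer base counts: A=4, T=2, G=6, C=5 → A+T=6, G+C=11
Perfect-match Tm = 2(6) + 4(11) = 12 + 44 = 56°C
Mismatches (positions where the bases are not complementary): 1 (at position 17)
Effective Tm = 56 − 1×3 = 56 − 3 = 53°C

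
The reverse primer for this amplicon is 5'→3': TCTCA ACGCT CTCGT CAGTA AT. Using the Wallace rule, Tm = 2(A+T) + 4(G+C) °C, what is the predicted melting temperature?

Scanning the sequence gives A=5, T=7, G=3, C=7.
So N_AT = 12 and N_GC = 10.
Tm = 4·10 + 2·12 = 40 + 24 = 64°C

64°C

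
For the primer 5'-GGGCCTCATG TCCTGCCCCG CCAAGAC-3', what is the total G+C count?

C=12, T=4, G=7, A=4
G+C = 7 + 12 = 19

19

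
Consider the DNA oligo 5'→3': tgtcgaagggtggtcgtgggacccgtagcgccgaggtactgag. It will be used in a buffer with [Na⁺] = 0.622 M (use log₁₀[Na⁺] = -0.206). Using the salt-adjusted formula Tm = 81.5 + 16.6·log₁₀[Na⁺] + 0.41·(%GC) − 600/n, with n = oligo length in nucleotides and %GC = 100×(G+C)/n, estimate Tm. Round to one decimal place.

90.8°C

Length n = 43. Counting bases: A=7, T=8, C=9, G=19
G+C = 28, so %GC = 28/43 × 100 = 65.116%
Salt term: 16.6 × (-0.206) = -3.42
GC term: 0.41 × 65.116 = 26.698; length term: −600/43 = −13.953
Tm = 81.5 + (-3.42) + 26.698 − 13.953 = 90.825 → 90.8°C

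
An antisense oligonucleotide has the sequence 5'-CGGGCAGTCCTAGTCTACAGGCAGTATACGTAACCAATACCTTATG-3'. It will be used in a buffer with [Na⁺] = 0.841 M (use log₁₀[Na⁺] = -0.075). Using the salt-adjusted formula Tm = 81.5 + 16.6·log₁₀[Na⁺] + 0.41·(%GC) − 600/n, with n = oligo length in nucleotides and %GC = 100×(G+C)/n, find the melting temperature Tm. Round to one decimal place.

Length n = 46. Counting bases: T=11, C=12, G=10, A=13
G+C = 22, so %GC = 22/46 × 100 = 47.826%
Salt term: 16.6 × (-0.075) = -1.245
GC term: 0.41 × 47.826 = 19.609; length term: −600/46 = −13.043
Tm = 81.5 + (-1.245) + 19.609 − 13.043 = 86.821 → 86.8°C

86.8°C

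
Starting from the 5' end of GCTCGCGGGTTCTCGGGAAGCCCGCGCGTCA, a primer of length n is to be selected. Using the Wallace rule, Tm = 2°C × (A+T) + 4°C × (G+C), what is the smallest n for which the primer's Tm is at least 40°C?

First 11 bases: GCTCGCGGGTT → Tm = 38°C (< 40°C)
First 12 bases: GCTCGCGGGTTC → Tm = 42°C (≥ 40°C)
Each additional base adds 2°C (A/T) or 4°C (G/C), so Tm is non-decreasing in n; n = 12 is the first length to reach 40°C.

n = 12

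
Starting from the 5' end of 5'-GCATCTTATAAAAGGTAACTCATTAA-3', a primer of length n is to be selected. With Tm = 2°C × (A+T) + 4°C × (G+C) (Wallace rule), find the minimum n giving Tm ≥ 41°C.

First 15 bases: GCATCTTATAAAAGG → Tm = 40°C (< 41°C)
First 16 bases: GCATCTTATAAAAGGT → Tm = 42°C (≥ 41°C)
Each additional base adds 2°C (A/T) or 4°C (G/C), so Tm is non-decreasing in n; n = 16 is the first length to reach 41°C.

n = 16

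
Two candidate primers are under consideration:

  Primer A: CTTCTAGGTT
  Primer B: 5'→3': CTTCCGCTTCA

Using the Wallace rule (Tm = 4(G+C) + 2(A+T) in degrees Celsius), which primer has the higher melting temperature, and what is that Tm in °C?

Primer B, 34°C

Primer A: A+T=6, G+C=4 → Tm = 2(6)+4(4) = 28°C
Primer B: A+T=5, G+C=6 → Tm = 2(5)+4(6) = 34°C
28°C vs 34°C → primer B is higher.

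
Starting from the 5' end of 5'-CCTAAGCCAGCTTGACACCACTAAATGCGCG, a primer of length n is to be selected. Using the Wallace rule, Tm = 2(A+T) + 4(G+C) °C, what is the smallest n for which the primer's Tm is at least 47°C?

First 15 bases: CCTAAGCCAGCTTGA → Tm = 46°C (< 47°C)
First 16 bases: CCTAAGCCAGCTTGAC → Tm = 50°C (≥ 47°C)
Each additional base adds 2°C (A/T) or 4°C (G/C), so Tm is non-decreasing in n; n = 16 is the first length to reach 47°C.

n = 16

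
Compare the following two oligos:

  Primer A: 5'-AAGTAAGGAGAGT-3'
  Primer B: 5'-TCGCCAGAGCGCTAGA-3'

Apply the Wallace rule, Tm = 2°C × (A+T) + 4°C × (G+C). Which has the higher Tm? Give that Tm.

Primer B, 52°C

Primer A: A+T=8, G+C=5 → Tm = 2(8)+4(5) = 36°C
Primer B: A+T=6, G+C=10 → Tm = 2(6)+4(10) = 52°C
36°C vs 52°C → primer B is higher.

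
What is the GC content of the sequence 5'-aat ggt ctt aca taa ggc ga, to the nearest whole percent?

40%

T=5, C=3, G=5, A=7
G+C = 5 + 3 = 8 out of 20 bases
%GC = 8/20 × 100 = 40% ≈ 40%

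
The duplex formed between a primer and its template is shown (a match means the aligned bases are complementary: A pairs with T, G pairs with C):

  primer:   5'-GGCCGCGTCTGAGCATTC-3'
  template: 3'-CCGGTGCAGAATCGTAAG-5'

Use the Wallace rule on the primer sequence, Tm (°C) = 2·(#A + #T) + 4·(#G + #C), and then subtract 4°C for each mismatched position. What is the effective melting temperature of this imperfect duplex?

52°C

Primer base counts: A=2, T=4, G=6, C=6 → A+T=6, G+C=12
Perfect-match Tm = 2(6) + 4(12) = 12 + 48 = 60°C
Mismatches (positions where the bases are not complementary): 2 (at positions 5, 11)
Effective Tm = 60 − 2×4 = 60 − 8 = 52°C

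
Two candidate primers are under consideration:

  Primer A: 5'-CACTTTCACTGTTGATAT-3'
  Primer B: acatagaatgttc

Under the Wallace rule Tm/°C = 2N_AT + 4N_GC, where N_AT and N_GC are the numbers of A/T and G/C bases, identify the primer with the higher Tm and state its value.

Primer A, 48°C

Primer A: A+T=12, G+C=6 → Tm = 2(12)+4(6) = 48°C
Primer B: A+T=9, G+C=4 → Tm = 2(9)+4(4) = 34°C
48°C vs 34°C → primer A is higher.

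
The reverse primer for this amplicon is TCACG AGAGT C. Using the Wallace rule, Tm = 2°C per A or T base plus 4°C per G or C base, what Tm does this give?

Base counts: G=3, C=3, T=2, A=3
A+T = 5, G+C = 6
Tm = 4·6 + 2·5 = 24 + 10 = 34°C

34°C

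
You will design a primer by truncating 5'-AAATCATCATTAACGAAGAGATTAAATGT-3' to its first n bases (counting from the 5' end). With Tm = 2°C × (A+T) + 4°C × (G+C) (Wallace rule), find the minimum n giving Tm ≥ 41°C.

First 16 bases: AAATCATCATTAACGA → Tm = 40°C (< 41°C)
First 17 bases: AAATCATCATTAACGAA → Tm = 42°C (≥ 41°C)
Each additional base adds 2°C (A/T) or 4°C (G/C), so Tm is non-decreasing in n; n = 17 is the first length to reach 41°C.

n = 17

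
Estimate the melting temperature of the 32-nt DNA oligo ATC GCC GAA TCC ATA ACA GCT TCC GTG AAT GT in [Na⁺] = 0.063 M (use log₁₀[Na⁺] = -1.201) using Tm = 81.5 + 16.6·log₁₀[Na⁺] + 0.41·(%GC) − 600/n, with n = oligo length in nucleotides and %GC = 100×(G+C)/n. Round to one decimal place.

62.0°C

Length n = 32. Counting bases: C=9, G=6, T=8, A=9
G+C = 15, so %GC = 15/32 × 100 = 46.875%
Salt term: 16.6 × (-1.201) = -19.937
GC term: 0.41 × 46.875 = 19.219; length term: −600/32 = −18.75
Tm = 81.5 + (-19.937) + 19.219 − 18.75 = 62.032 → 62.0°C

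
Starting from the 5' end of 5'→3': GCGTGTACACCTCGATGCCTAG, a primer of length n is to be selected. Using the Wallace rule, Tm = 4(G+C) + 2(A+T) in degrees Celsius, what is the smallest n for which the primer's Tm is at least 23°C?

First 7 bases: GCGTGTA → Tm = 22°C (< 23°C)
First 8 bases: GCGTGTAC → Tm = 26°C (≥ 23°C)
Since every base adds ≥2°C, Tm only increases with n, so the threshold is first crossed at n = 8.

n = 8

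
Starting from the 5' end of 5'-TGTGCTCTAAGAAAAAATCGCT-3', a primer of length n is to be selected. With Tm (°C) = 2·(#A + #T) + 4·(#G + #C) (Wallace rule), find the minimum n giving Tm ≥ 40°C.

n = 15

First 14 bases: TGTGCTCTAAGAAA → Tm = 38°C (< 40°C)
First 15 bases: TGTGCTCTAAGAAAA → Tm = 40°C (≥ 40°C)
Since every base adds ≥2°C, Tm only increases with n, so the threshold is first crossed at n = 15.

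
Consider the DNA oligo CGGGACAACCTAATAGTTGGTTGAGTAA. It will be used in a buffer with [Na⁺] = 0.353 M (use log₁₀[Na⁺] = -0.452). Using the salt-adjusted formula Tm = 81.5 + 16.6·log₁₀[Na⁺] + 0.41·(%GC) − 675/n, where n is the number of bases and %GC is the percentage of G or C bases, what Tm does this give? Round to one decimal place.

67.5°C

Length n = 28. A=9, C=4, T=7, G=8
G+C = 12, so %GC = 12/28 × 100 = 42.857%
Salt term: 16.6 × (-0.452) = -7.503
GC term: 0.41 × 42.857 = 17.571; length term: −675/28 = −24.107
Tm = 81.5 + (-7.503) + 17.571 − 24.107 = 67.461 → 67.5°C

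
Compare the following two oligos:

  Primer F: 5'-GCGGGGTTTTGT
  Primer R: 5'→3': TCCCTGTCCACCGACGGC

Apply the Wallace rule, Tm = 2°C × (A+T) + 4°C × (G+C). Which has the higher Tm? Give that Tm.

Primer R, 62°C

Primer F: A+T=5, G+C=7 → Tm = 2(5)+4(7) = 38°C
Primer R: A+T=5, G+C=13 → Tm = 2(5)+4(13) = 62°C
38°C vs 62°C → primer R is higher.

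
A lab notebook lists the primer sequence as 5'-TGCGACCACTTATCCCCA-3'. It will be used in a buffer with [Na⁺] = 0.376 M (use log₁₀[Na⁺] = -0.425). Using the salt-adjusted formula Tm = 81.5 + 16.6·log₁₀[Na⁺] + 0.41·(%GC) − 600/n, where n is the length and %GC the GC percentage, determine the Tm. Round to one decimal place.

Length n = 18. A=4, T=4, C=8, G=2
G+C = 10, so %GC = 10/18 × 100 = 55.556%
Salt term: 16.6 × (-0.425) = -7.055
GC term: 0.41 × 55.556 = 22.778; length term: −600/18 = −33.333
Tm = 81.5 + (-7.055) + 22.778 − 33.333 = 63.89 → 63.9°C

63.9°C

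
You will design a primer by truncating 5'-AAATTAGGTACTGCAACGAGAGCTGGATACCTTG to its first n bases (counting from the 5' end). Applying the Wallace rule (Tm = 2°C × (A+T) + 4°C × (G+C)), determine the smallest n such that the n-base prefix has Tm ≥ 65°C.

First 22 bases: AAATTAGGTACTGCAACGAGAG → Tm = 62°C (< 65°C)
First 23 bases: AAATTAGGTACTGCAACGAGAGC → Tm = 66°C (≥ 65°C)
Each additional base adds 2°C (A/T) or 4°C (G/C), so Tm is non-decreasing in n; n = 23 is the first length to reach 65°C.

n = 23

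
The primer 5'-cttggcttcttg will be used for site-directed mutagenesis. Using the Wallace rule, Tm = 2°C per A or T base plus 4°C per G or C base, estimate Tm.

G=3, A=0, C=3, T=6
A+T = 6, G+C = 6
Tm = 2×6 + 4×6 = 36°C

36°C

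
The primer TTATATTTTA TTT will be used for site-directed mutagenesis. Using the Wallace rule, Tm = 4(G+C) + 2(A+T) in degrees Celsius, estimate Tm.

Scanning the sequence gives T=10, G=0, A=3, C=0.
A+T = 13, G+C = 0
Tm = 2(13) + 4(0) = 26 + 0 = 26°C

26°C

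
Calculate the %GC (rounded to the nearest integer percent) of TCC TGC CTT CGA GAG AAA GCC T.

A=5, G=5, T=5, C=7
G+C = 5 + 7 = 12 out of 22 bases
%GC = 12/22 × 100 = 54.55% ≈ 55%

55%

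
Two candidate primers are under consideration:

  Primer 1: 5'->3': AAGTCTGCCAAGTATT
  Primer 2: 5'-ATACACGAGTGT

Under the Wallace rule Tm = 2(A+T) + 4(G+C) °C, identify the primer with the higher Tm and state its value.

Primer 1, 44°C

Primer 1: A+T=10, G+C=6 → Tm = 2(10)+4(6) = 44°C
Primer 2: A+T=7, G+C=5 → Tm = 2(7)+4(5) = 34°C
44°C vs 34°C → primer 1 is higher.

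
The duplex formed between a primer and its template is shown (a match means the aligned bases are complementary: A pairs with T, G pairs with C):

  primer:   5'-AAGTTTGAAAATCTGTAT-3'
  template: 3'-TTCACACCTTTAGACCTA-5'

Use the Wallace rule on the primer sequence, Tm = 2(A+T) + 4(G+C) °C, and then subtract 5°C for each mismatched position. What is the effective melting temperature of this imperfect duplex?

29°C

Primer base counts: A=7, T=7, G=3, C=1 → A+T=14, G+C=4
Perfect-match Tm = 2(14) + 4(4) = 28 + 16 = 44°C
Mismatches (positions where the bases are not complementary): 3 (at positions 5, 8, 16)
Effective Tm = 44 − 3×5 = 44 − 15 = 29°C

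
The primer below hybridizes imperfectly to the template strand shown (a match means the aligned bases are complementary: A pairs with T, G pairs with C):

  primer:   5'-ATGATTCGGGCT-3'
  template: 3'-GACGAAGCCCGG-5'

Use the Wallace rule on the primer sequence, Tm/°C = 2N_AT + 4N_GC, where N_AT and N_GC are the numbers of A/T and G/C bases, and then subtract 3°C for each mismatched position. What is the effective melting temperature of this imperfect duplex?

Primer base counts: A=2, T=4, G=4, C=2 → A+T=6, G+C=6
Perfect-match Tm = 2(6) + 4(6) = 12 + 24 = 36°C
Mismatches (positions where the bases are not complementary): 3 (at positions 1, 4, 12)
Effective Tm = 36 − 3×3 = 36 − 9 = 27°C

27°C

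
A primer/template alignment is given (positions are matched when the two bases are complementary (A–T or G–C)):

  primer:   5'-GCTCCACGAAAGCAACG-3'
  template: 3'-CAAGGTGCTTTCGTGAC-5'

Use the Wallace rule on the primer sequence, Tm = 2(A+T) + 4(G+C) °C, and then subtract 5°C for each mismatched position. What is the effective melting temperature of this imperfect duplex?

Primer base counts: A=6, T=1, G=4, C=6 → A+T=7, G+C=10
Perfect-match Tm = 2(7) + 4(10) = 14 + 40 = 54°C
Mismatches (positions where the bases are not complementary): 3 (at positions 2, 15, 16)
Effective Tm = 54 − 3×5 = 54 − 15 = 39°C

39°C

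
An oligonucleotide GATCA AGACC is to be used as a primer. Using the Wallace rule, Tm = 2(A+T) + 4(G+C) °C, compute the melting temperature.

30°C

Scanning the sequence gives G=2, C=3, A=4, T=1.
A+T = 5, G+C = 5
Tm = 2×5 + 4×5 = 30°C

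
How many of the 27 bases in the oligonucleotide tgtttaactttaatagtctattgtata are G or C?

Scanning the sequence gives A=8, C=2, G=3, T=14.
Total G or C: 3 + 2 = 5

5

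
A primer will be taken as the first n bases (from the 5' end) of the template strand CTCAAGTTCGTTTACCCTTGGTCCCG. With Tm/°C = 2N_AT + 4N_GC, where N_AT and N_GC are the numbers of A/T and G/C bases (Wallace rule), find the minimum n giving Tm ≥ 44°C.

n = 16

First 15 bases: CTCAAGTTCGTTTAC → Tm = 42°C (< 44°C)
First 16 bases: CTCAAGTTCGTTTACC → Tm = 46°C (≥ 44°C)
Since every base adds ≥2°C, Tm only increases with n, so the threshold is first crossed at n = 16.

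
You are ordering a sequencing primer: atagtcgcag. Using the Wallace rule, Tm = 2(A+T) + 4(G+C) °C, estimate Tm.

Scanning the sequence gives T=2, C=2, G=3, A=3.
So N_AT = 5 and N_GC = 5.
Tm = 2(5) + 4(5) = 10 + 20 = 30°C

30°C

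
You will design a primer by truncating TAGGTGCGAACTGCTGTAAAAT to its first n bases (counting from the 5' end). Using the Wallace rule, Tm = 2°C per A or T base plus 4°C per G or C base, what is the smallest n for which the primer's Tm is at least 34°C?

n = 11

First 10 bases: TAGGTGCGAA → Tm = 30°C (< 34°C)
First 11 bases: TAGGTGCGAAC → Tm = 34°C (≥ 34°C)
Each additional base adds 2°C (A/T) or 4°C (G/C), so Tm is non-decreasing in n; n = 11 is the first length to reach 34°C.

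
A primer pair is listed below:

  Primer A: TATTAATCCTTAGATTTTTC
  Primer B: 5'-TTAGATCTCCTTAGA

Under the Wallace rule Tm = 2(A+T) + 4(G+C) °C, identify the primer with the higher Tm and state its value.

Primer A: A+T=16, G+C=4 → Tm = 2(16)+4(4) = 48°C
Primer B: A+T=10, G+C=5 → Tm = 2(10)+4(5) = 40°C
48°C vs 40°C → primer A is higher.

Primer A, 48°C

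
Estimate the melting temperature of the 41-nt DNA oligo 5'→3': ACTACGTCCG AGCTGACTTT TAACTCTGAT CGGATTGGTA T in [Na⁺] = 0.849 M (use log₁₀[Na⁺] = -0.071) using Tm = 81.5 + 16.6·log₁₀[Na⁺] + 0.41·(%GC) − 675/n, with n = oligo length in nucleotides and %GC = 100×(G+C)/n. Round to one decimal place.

81.9°C

Length n = 41. Base counts: T=14, A=9, G=9, C=9
G+C = 18, so %GC = 18/41 × 100 = 43.902%
Salt term: 16.6 × (-0.071) = -1.179
GC term: 0.41 × 43.902 = 18; length term: −675/41 = −16.463
Tm = 81.5 + (-1.179) + 18 − 16.463 = 81.858 → 81.9°C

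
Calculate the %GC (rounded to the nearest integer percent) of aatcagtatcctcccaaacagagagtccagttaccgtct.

46%

Scanning the sequence gives G=6, A=12, C=12, T=9.
G+C = 6 + 12 = 18 out of 39 bases
%GC = 18/39 × 100 = 46.15% ≈ 46%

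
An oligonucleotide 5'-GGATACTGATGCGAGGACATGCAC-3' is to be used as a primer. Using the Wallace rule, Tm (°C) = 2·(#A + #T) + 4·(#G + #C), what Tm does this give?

T=4, C=5, A=7, G=8
AT pairs contribute 11, GC pairs contribute 13.
Tm = 2×11 + 4×13 = 74°C

74°C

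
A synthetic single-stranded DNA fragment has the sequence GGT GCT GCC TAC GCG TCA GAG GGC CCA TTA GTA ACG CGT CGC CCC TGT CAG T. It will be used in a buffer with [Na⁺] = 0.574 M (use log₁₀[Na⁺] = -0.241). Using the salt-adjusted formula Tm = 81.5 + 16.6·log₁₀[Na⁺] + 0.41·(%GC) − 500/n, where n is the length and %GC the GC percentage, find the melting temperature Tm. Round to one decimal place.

Length n = 52. Base counts: C=17, G=16, T=11, A=8
G+C = 33, so %GC = 33/52 × 100 = 63.462%
Salt term: 16.6 × (-0.241) = -4.001
GC term: 0.41 × 63.462 = 26.019; length term: −500/52 = −9.615
Tm = 81.5 + (-4.001) + 26.019 − 9.615 = 93.903 → 93.9°C

93.9°C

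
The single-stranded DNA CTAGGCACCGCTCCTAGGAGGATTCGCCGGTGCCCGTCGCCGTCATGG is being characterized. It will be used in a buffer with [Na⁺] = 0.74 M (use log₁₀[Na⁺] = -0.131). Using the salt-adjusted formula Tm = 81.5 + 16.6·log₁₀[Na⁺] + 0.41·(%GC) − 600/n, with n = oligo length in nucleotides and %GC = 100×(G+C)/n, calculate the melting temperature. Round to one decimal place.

Length n = 48. G=16, T=9, C=17, A=6
G+C = 33, so %GC = 33/48 × 100 = 68.75%
Salt term: 16.6 × (-0.131) = -2.175
GC term: 0.41 × 68.75 = 28.188; length term: −600/48 = −12.5
Tm = 81.5 + (-2.175) + 28.188 − 12.5 = 95.013 → 95.0°C

95.0°C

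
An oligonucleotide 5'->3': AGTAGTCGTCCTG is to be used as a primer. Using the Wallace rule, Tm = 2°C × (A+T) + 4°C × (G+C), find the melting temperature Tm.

40°C

Scanning the sequence gives C=3, G=4, T=4, A=2.
A+T = 6, G+C = 7
Tm = 4·7 + 2·6 = 28 + 12 = 40°C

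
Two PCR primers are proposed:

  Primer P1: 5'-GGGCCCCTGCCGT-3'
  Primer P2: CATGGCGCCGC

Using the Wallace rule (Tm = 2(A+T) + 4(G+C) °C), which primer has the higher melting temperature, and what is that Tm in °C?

Primer P1: A+T=2, G+C=11 → Tm = 2(2)+4(11) = 48°C
Primer P2: A+T=2, G+C=9 → Tm = 2(2)+4(9) = 40°C
48°C vs 40°C → primer P1 is higher.

Primer P1, 48°C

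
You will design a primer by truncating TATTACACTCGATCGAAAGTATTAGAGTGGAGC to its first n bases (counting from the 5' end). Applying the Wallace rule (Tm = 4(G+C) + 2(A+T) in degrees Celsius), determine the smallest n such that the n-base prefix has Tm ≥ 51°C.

First 18 bases: TATTACACTCGATCGAAA → Tm = 48°C (< 51°C)
First 19 bases: TATTACACTCGATCGAAAG → Tm = 52°C (≥ 51°C)
Each additional base adds 2°C (A/T) or 4°C (G/C), so Tm is non-decreasing in n; n = 19 is the first length to reach 51°C.

n = 19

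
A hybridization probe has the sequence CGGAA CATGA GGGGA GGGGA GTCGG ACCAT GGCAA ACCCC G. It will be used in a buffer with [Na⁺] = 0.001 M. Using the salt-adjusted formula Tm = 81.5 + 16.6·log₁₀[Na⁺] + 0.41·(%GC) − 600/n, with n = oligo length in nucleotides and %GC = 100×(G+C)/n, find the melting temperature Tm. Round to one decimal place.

44.1°C

Length n = 41. G=17, T=3, A=11, C=10
G+C = 27, so %GC = 27/41 × 100 = 65.854%
Salt term: 16.6 × (-3) = -49.8
GC term: 0.41 × 65.854 = 27; length term: −600/41 = −14.634
Tm = 81.5 + (-49.8) + 27 − 14.634 = 44.066 → 44.1°C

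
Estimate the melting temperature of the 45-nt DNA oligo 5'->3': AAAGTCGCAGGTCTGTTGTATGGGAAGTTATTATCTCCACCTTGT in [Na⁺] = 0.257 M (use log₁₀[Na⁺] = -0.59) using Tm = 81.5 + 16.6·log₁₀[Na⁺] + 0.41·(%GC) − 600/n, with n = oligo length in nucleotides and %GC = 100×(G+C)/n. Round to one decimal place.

75.7°C

Length n = 45. Scanning the sequence gives T=16, A=10, C=8, G=11.
G+C = 19, so %GC = 19/45 × 100 = 42.222%
Salt term: 16.6 × (-0.59) = -9.794
GC term: 0.41 × 42.222 = 17.311; length term: −600/45 = −13.333
Tm = 81.5 + (-9.794) + 17.311 − 13.333 = 75.684 → 75.7°C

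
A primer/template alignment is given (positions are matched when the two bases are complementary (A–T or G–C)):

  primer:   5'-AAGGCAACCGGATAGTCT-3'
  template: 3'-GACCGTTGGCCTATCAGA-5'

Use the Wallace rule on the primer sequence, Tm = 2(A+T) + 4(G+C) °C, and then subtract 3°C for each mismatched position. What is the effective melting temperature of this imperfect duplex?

Primer base counts: A=6, T=3, G=5, C=4 → A+T=9, G+C=9
Perfect-match Tm = 2(9) + 4(9) = 18 + 36 = 54°C
Mismatches (positions where the bases are not complementary): 2 (at positions 1, 2)
Effective Tm = 54 − 2×3 = 54 − 6 = 48°C

48°C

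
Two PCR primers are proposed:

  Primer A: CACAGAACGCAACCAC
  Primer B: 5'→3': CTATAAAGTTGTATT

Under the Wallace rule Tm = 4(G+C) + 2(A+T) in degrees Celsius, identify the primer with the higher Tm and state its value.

Primer A: A+T=7, G+C=9 → Tm = 2(7)+4(9) = 50°C
Primer B: A+T=12, G+C=3 → Tm = 2(12)+4(3) = 36°C
50°C vs 36°C → primer A is higher.

Primer A, 50°C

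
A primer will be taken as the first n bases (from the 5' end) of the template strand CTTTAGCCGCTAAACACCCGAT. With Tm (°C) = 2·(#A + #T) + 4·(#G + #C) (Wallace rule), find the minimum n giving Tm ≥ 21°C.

n = 8

First 7 bases: CTTTAGC → Tm = 20°C (< 21°C)
First 8 bases: CTTTAGCC → Tm = 24°C (≥ 21°C)
Since every base adds ≥2°C, Tm only increases with n, so the threshold is first crossed at n = 8.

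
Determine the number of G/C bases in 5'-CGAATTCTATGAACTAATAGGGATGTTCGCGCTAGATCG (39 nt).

A=11, T=11, C=7, G=10
G+C = 10 + 7 = 17

17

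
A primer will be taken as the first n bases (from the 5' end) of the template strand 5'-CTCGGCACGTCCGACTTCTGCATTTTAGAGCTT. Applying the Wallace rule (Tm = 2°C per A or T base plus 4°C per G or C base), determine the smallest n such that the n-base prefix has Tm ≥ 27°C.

n = 8

First 7 bases: CTCGGCA → Tm = 24°C (< 27°C)
First 8 bases: CTCGGCAC → Tm = 28°C (≥ 27°C)
Each additional base adds 2°C (A/T) or 4°C (G/C), so Tm is non-decreasing in n; n = 8 is the first length to reach 27°C.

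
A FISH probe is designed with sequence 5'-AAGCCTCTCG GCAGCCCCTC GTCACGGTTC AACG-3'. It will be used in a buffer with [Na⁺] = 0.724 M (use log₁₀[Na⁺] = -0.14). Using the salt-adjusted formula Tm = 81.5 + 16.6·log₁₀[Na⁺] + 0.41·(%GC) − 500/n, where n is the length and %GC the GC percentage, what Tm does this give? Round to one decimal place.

91.0°C

Length n = 34. Counting bases: G=8, T=6, C=14, A=6
G+C = 22, so %GC = 22/34 × 100 = 64.706%
Salt term: 16.6 × (-0.14) = -2.324
GC term: 0.41 × 64.706 = 26.529; length term: −500/34 = −14.706
Tm = 81.5 + (-2.324) + 26.529 − 14.706 = 90.999 → 91.0°C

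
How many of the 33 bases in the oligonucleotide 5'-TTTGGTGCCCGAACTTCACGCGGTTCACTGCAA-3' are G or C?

Counting bases: C=10, T=9, G=8, A=6
G+C = 8 + 10 = 18

18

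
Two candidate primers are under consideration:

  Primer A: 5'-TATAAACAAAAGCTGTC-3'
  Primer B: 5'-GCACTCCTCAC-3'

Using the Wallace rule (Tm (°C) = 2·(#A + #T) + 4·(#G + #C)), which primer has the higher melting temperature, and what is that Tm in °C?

Primer A, 44°C

Primer A: A+T=12, G+C=5 → Tm = 2(12)+4(5) = 44°C
Primer B: A+T=4, G+C=7 → Tm = 2(4)+4(7) = 36°C
44°C vs 36°C → primer A is higher.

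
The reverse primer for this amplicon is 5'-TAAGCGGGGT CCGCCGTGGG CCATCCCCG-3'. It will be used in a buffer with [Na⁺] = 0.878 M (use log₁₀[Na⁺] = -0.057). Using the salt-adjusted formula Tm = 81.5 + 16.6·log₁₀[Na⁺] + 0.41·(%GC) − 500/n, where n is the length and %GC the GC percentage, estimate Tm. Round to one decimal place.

94.4°C

Length n = 29. G=11, C=11, A=3, T=4
G+C = 22, so %GC = 22/29 × 100 = 75.862%
Salt term: 16.6 × (-0.057) = -0.946
GC term: 0.41 × 75.862 = 31.103; length term: −500/29 = −17.241
Tm = 81.5 + (-0.946) + 31.103 − 17.241 = 94.416 → 94.4°C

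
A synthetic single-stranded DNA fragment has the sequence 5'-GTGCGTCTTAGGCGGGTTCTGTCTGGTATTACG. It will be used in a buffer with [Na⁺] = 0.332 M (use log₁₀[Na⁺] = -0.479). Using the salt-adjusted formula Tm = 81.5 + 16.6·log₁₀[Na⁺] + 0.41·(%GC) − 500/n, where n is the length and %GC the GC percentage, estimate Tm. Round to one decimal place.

80.8°C

Length n = 33. Counting bases: C=6, A=3, T=12, G=12
G+C = 18, so %GC = 18/33 × 100 = 54.545%
Salt term: 16.6 × (-0.479) = -7.951
GC term: 0.41 × 54.545 = 22.363; length term: −500/33 = −15.152
Tm = 81.5 + (-7.951) + 22.363 − 15.152 = 80.76 → 80.8°C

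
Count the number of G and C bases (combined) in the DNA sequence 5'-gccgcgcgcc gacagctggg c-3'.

18

Base counts: G=9, A=2, C=9, T=1
G+C = 9 + 9 = 18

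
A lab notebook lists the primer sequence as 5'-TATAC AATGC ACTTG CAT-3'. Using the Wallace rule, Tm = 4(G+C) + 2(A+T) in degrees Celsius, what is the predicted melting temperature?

Scanning the sequence gives C=4, T=6, A=6, G=2.
So N_AT = 12 and N_GC = 6.
Tm = 2(12) + 4(6) = 24 + 24 = 48°C

48°C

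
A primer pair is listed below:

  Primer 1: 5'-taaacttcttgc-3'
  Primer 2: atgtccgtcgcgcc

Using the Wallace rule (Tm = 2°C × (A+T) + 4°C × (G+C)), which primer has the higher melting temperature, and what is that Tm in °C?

Primer 2, 48°C

Primer 1: A+T=8, G+C=4 → Tm = 2(8)+4(4) = 32°C
Primer 2: A+T=4, G+C=10 → Tm = 2(4)+4(10) = 48°C
32°C vs 48°C → primer 2 is higher.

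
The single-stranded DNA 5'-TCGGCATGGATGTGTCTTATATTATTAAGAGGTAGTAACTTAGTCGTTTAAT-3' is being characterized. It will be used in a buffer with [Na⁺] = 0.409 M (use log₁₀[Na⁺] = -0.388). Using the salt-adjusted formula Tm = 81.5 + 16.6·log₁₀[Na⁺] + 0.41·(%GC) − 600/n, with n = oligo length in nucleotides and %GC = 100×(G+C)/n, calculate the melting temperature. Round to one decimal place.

Length n = 52. Counting bases: G=12, C=5, A=14, T=21
G+C = 17, so %GC = 17/52 × 100 = 32.692%
Salt term: 16.6 × (-0.388) = -6.441
GC term: 0.41 × 32.692 = 13.404; length term: −600/52 = −11.538
Tm = 81.5 + (-6.441) + 13.404 − 11.538 = 76.925 → 76.9°C

76.9°C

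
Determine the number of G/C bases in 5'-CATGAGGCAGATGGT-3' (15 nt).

8

Scanning the sequence gives T=3, A=4, C=2, G=6.
Total G or C: 6 + 2 = 8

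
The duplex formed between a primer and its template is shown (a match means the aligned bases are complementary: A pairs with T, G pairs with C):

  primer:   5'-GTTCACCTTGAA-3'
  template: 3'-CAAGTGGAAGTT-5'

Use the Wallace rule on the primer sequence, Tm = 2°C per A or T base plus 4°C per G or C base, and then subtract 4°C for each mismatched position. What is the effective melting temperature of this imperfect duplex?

30°C

Primer base counts: A=3, T=4, G=2, C=3 → A+T=7, G+C=5
Perfect-match Tm = 2(7) + 4(5) = 14 + 20 = 34°C
Mismatches (positions where the bases are not complementary): 1 (at position 10)
Effective Tm = 34 − 1×4 = 34 − 4 = 30°C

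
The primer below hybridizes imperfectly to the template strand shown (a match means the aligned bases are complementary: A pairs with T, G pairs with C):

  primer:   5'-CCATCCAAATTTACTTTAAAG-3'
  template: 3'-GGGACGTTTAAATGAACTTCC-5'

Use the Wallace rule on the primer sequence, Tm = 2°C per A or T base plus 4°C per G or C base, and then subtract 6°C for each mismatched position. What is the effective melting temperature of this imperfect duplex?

30°C

Primer base counts: A=8, T=7, G=1, C=5 → A+T=15, G+C=6
Perfect-match Tm = 2(15) + 4(6) = 30 + 24 = 54°C
Mismatches (positions where the bases are not complementary): 4 (at positions 3, 5, 17, 20)
Effective Tm = 54 − 4×6 = 54 − 24 = 30°C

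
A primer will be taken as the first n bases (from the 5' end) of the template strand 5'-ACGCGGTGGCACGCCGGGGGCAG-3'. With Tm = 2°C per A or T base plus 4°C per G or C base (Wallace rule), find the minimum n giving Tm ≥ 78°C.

n = 21

First 20 bases: ACGCGGTGGCACGCCGGGGG → Tm = 74°C (< 78°C)
First 21 bases: ACGCGGTGGCACGCCGGGGGC → Tm = 78°C (≥ 78°C)
Since every base adds ≥2°C, Tm only increases with n, so the threshold is first crossed at n = 21.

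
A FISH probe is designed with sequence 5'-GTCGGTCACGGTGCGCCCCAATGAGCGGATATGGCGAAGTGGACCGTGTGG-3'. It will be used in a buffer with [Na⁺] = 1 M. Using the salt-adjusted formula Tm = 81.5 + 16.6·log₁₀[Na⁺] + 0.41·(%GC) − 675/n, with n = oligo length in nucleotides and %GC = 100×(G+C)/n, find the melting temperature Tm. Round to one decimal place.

Length n = 51. Counting bases: G=21, A=9, T=9, C=12
G+C = 33, so %GC = 33/51 × 100 = 64.706%
Salt term: 16.6 × (0) = 0
GC term: 0.41 × 64.706 = 26.529; length term: −675/51 = −13.235
Tm = 81.5 + (0) + 26.529 − 13.235 = 94.794 → 94.8°C

94.8°C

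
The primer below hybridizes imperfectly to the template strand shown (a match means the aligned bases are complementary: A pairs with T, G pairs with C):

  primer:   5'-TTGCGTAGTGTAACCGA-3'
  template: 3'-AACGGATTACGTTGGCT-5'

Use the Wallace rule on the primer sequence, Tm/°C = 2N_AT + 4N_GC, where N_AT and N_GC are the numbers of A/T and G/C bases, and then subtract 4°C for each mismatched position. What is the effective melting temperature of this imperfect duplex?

38°C

Primer base counts: A=4, T=5, G=5, C=3 → A+T=9, G+C=8
Perfect-match Tm = 2(9) + 4(8) = 18 + 32 = 50°C
Mismatches (positions where the bases are not complementary): 3 (at positions 5, 8, 11)
Effective Tm = 50 − 3×4 = 50 − 12 = 38°C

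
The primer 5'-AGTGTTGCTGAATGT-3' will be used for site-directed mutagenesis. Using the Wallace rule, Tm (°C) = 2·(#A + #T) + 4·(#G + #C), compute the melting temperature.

Counting bases: A=3, C=1, T=6, G=5
A+T = 9, G+C = 6
Tm = 2×9 + 4×6 = 42°C

42°C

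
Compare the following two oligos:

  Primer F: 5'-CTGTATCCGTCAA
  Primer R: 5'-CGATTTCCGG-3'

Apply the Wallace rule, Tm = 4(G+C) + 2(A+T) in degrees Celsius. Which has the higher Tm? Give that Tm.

Primer F, 38°C

Primer F: A+T=7, G+C=6 → Tm = 2(7)+4(6) = 38°C
Primer R: A+T=4, G+C=6 → Tm = 2(4)+4(6) = 32°C
38°C vs 32°C → primer F is higher.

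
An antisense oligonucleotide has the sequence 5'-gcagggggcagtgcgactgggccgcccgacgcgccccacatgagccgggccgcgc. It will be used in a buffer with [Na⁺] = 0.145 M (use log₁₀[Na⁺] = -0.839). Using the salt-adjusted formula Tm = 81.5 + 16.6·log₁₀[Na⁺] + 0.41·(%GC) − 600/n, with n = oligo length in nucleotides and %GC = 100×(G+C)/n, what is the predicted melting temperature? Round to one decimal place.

Length n = 55. Counting bases: G=23, A=7, C=22, T=3
G+C = 45, so %GC = 45/55 × 100 = 81.818%
Salt term: 16.6 × (-0.839) = -13.927
GC term: 0.41 × 81.818 = 33.545; length term: −600/55 = −10.909
Tm = 81.5 + (-13.927) + 33.545 − 10.909 = 90.209 → 90.2°C

90.2°C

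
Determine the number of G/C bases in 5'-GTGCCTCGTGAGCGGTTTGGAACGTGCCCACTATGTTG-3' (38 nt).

Counting bases: C=9, A=5, G=13, T=11
Total G or C: 13 + 9 = 22

22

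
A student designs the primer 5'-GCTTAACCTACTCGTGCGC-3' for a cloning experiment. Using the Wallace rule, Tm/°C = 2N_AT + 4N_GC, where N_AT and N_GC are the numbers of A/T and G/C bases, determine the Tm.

Base counts: G=4, C=7, A=3, T=5
So N_AT = 8 and N_GC = 11.
Tm = 4·11 + 2·8 = 44 + 16 = 60°C

60°C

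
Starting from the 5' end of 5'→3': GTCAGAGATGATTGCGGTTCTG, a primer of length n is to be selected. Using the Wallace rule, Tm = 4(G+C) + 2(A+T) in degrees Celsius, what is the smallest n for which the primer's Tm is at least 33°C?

n = 12

First 11 bases: GTCAGAGATGA → Tm = 32°C (< 33°C)
First 12 bases: GTCAGAGATGAT → Tm = 34°C (≥ 33°C)
Each additional base adds 2°C (A/T) or 4°C (G/C), so Tm is non-decreasing in n; n = 12 is the first length to reach 33°C.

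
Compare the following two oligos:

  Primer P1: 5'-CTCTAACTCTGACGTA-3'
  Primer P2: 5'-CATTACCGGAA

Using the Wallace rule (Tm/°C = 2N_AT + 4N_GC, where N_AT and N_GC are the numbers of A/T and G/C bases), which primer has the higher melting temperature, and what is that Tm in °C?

Primer P1, 46°C

Primer P1: A+T=9, G+C=7 → Tm = 2(9)+4(7) = 46°C
Primer P2: A+T=6, G+C=5 → Tm = 2(6)+4(5) = 32°C
46°C vs 32°C → primer P1 is higher.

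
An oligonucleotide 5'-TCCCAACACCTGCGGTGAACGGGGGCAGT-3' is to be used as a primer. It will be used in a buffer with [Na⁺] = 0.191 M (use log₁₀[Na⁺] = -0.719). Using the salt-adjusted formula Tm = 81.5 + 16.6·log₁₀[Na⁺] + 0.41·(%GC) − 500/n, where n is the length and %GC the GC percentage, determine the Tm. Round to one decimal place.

Length n = 29. Base counts: T=4, C=9, G=10, A=6
G+C = 19, so %GC = 19/29 × 100 = 65.517%
Salt term: 16.6 × (-0.719) = -11.935
GC term: 0.41 × 65.517 = 26.862; length term: −500/29 = −17.241
Tm = 81.5 + (-11.935) + 26.862 − 17.241 = 79.186 → 79.2°C

79.2°C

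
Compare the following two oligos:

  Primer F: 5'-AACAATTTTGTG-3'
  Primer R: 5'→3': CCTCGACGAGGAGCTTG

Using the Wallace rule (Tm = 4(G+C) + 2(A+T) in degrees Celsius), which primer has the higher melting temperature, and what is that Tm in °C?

Primer R, 56°C

Primer F: A+T=9, G+C=3 → Tm = 2(9)+4(3) = 30°C
Primer R: A+T=6, G+C=11 → Tm = 2(6)+4(11) = 56°C
30°C vs 56°C → primer R is higher.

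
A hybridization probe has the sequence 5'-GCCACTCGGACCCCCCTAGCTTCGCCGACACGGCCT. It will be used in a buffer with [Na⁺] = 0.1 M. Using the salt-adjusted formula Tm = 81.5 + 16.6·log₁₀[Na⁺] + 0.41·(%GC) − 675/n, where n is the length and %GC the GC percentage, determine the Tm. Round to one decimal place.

Length n = 36. Base counts: T=5, A=5, C=18, G=8
G+C = 26, so %GC = 26/36 × 100 = 72.222%
Salt term: 16.6 × (-1) = -16.6
GC term: 0.41 × 72.222 = 29.611; length term: −675/36 = −18.75
Tm = 81.5 + (-16.6) + 29.611 − 18.75 = 75.761 → 75.8°C

75.8°C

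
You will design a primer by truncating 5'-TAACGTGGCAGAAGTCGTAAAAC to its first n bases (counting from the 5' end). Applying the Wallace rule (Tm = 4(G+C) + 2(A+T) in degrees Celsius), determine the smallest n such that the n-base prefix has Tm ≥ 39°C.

First 13 bases: TAACGTGGCAGAA → Tm = 38°C (< 39°C)
First 14 bases: TAACGTGGCAGAAG → Tm = 42°C (≥ 39°C)
Each additional base adds 2°C (A/T) or 4°C (G/C), so Tm is non-decreasing in n; n = 14 is the first length to reach 39°C.

n = 14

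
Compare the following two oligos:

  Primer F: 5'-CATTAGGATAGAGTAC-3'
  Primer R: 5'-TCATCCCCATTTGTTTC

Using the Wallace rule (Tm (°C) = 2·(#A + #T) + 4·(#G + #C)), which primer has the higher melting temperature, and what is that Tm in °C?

Primer R, 48°C

Primer F: A+T=10, G+C=6 → Tm = 2(10)+4(6) = 44°C
Primer R: A+T=10, G+C=7 → Tm = 2(10)+4(7) = 48°C
44°C vs 48°C → primer R is higher.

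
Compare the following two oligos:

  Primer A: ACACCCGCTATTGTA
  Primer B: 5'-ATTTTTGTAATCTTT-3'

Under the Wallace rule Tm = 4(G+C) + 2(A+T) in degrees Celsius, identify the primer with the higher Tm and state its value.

Primer A, 44°C

Primer A: A+T=8, G+C=7 → Tm = 2(8)+4(7) = 44°C
Primer B: A+T=13, G+C=2 → Tm = 2(13)+4(2) = 34°C
44°C vs 34°C → primer A is higher.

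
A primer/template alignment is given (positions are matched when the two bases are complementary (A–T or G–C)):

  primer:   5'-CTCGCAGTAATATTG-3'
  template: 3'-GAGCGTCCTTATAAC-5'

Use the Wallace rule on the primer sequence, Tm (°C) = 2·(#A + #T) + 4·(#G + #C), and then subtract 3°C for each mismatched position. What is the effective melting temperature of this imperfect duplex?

Primer base counts: A=4, T=5, G=3, C=3 → A+T=9, G+C=6
Perfect-match Tm = 2(9) + 4(6) = 18 + 24 = 42°C
Mismatches (positions where the bases are not complementary): 1 (at position 8)
Effective Tm = 42 − 1×3 = 42 − 3 = 39°C

39°C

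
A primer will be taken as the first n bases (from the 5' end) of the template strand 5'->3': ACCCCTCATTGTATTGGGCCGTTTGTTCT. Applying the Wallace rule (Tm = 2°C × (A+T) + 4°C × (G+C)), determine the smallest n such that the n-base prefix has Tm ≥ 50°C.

n = 17

First 16 bases: ACCCCTCATTGTATTG → Tm = 46°C (< 50°C)
First 17 bases: ACCCCTCATTGTATTGG → Tm = 50°C (≥ 50°C)
Since every base adds ≥2°C, Tm only increases with n, so the threshold is first crossed at n = 17.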